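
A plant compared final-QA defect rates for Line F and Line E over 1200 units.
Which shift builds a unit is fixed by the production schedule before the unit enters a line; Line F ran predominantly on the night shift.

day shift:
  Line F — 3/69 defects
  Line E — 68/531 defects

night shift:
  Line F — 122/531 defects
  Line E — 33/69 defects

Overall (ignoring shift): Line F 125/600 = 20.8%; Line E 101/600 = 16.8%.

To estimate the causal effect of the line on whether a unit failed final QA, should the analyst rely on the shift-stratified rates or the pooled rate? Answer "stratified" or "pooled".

stratified

Within every shift level Line F has the lower rate, yet pooled Line E does — Simpson's reversal.
Since shift is a pre-existing factor (not a product of the line) and it affects the outcome on its own, it is a confounder. The stratified rates, not the pooled rate, identify the causal effect.
Within each level — day shift: 4.3% vs 12.8%; night shift: 23.0% vs 47.8% — Line F is lower every time.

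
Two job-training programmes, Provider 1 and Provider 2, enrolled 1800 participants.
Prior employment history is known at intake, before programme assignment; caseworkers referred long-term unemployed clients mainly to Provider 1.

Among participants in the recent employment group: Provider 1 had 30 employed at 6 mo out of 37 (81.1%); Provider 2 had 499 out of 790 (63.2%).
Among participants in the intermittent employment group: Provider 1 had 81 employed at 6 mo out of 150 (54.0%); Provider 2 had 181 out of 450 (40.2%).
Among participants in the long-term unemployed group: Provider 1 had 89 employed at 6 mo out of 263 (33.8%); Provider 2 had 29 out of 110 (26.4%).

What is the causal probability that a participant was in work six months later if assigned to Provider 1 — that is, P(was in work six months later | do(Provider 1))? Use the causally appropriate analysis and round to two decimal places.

0.62

Prior employment history satisfies the back-door criterion: it is not a descendant of the programme, and it blocks the spurious path from programme to outcome. Adjusting for it (i.e., using the within-prior employment history rates) gives the causal effect.
Standardising Provider 1 to the population prior employment history mix: 0.459·30/37 + 0.333·81/150 + 0.207·89/263 = 0.623.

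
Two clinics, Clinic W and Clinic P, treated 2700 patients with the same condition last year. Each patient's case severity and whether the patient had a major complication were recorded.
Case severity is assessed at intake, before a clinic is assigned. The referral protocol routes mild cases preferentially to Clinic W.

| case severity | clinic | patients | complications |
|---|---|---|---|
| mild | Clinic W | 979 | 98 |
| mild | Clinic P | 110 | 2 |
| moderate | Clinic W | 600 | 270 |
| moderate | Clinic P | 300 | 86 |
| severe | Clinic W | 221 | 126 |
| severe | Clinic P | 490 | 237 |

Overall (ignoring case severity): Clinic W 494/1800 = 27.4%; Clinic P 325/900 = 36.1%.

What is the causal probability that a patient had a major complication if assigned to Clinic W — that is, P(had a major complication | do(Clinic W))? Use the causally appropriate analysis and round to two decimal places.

Case severity differs across clinics for reasons unrelated to any effect of the clinic itself, and it separately predicts the outcome — a classic confounder. We must compare within case severity levels.
Standardising Clinic W to the population case severity mix: 0.403·98/979 + 0.333·270/600 + 0.263·126/221 = 0.341.

0.34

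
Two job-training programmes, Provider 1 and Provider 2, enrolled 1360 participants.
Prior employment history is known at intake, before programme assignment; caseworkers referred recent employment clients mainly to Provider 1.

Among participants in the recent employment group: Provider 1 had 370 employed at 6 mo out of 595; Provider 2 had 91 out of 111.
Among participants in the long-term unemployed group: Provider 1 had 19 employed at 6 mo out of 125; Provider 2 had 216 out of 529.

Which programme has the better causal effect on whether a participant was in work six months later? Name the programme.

Provider 2

The prior employment history-specific comparison favours Provider 2 throughout, but the pooled figures favour Provider 1. The question is whether to condition on prior employment history.
Nothing the programme does changes prior employment history; the imbalance is an allocation artefact. With prior employment history also predicting the outcome, the pooled figure is confounded, and the within-stratum comparison is the causal one.
Within each level — recent employment: 62.2% vs 82.0%; long-term unemployed: 15.2% vs 40.8% — Provider 2 is higher every time.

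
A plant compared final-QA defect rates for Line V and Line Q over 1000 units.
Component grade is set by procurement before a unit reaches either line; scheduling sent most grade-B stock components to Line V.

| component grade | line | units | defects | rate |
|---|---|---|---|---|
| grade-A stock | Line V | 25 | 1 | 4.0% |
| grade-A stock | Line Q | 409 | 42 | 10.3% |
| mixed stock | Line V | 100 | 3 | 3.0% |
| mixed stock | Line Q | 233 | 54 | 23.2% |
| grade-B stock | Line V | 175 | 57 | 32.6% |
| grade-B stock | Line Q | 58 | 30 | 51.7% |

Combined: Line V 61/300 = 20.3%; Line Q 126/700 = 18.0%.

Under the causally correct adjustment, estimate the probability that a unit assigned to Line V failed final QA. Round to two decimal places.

Component grade differs across lines for reasons unrelated to any effect of the line itself, and it separately predicts the outcome — a classic confounder. We must compare within component grade levels.
Standardising Line V to the population component grade mix: 0.434·1/25 + 0.333·3/100 + 0.233·57/175 = 0.103.

0.10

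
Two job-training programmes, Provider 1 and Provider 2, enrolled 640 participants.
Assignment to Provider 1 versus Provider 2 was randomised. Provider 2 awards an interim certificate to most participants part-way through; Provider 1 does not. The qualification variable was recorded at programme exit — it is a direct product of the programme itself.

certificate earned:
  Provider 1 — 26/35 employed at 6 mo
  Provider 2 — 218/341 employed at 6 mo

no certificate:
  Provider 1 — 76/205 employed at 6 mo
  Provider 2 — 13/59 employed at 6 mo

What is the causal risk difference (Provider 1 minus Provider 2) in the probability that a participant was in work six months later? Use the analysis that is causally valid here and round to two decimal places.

Stratifying would compare programmes among participants the programmes themselves sorted into qualification attained during the programme groups — a form of selection on an intermediate. The unconditioned pooled rates give the total causal effect.
The causal difference is the pooled difference: 0.425 − 0.578 = -0.152.

-0.15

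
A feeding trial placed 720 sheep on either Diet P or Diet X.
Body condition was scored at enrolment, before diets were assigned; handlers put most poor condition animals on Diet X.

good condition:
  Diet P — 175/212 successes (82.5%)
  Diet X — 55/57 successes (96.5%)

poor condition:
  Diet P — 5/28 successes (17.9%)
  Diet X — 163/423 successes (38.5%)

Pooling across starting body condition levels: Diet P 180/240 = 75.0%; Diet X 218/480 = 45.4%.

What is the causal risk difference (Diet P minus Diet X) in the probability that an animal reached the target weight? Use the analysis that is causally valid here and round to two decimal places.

Nothing the diet does changes starting body condition; the imbalance is an allocation artefact. With starting body condition also predicting the outcome, the pooled figure is confounded, and the within-stratum comparison is the causal one.
Adjusting over the population distribution of starting body condition: 0.374·(0.825−0.965) + 0.626·(0.179−0.385) = -0.182.

-0.18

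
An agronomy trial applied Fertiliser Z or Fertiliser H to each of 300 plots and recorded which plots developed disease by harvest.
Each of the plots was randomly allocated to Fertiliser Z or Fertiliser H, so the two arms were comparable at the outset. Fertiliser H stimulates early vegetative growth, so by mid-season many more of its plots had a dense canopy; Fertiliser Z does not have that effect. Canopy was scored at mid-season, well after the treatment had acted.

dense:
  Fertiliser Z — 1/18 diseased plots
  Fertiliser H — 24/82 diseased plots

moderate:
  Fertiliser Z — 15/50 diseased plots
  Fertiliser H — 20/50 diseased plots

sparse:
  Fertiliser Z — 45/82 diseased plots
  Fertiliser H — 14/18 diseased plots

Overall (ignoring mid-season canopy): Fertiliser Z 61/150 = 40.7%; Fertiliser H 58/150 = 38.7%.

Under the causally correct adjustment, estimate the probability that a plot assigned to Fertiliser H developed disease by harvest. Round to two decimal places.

0.39

Because the fertiliser influences mid-season canopy, mid-season canopy is a post-treatment mediator, not a confounder. Stratifying on it would bias the estimate; the causal effect is the crude pooled difference.
So P(outcome | do(Fertiliser H)) is just the pooled rate for Fertiliser H: 58/150 = 0.387.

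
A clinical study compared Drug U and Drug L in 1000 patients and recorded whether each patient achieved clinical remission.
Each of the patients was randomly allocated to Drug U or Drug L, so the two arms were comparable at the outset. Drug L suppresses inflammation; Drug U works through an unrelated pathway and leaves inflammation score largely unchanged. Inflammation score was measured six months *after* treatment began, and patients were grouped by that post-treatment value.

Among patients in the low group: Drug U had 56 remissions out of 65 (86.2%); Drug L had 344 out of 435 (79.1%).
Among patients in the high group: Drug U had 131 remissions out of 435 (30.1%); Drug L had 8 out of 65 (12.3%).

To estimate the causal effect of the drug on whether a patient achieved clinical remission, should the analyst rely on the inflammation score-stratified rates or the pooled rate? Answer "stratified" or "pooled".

pooled

Inflammation score is downstream of the drug. One should not condition on a consequence of treatment, so the overall rates are the right comparison.
Pooled: Drug U 37.4% vs Drug L 70.4%; Drug L is higher overall.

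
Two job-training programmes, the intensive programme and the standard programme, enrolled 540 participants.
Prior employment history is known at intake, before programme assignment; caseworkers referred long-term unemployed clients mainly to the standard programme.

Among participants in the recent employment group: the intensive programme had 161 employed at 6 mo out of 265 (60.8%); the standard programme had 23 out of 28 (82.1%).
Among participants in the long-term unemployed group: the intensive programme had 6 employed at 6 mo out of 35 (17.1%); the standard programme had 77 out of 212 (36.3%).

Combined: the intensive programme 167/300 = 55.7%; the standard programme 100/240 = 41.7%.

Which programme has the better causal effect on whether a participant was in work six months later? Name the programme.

the standard programme

Within every prior employment history level the standard programme has the higher rate, yet pooled the intensive programme does — Simpson's reversal.
Prior employment history satisfies the back-door criterion: it is not a descendant of the programme, and it blocks the spurious path from programme to outcome. Adjusting for it (i.e., using the within-prior employment history rates) gives the causal effect.
Within each level — recent employment: 60.8% vs 82.1%; long-term unemployed: 17.1% vs 36.3% — the standard programme is higher every time.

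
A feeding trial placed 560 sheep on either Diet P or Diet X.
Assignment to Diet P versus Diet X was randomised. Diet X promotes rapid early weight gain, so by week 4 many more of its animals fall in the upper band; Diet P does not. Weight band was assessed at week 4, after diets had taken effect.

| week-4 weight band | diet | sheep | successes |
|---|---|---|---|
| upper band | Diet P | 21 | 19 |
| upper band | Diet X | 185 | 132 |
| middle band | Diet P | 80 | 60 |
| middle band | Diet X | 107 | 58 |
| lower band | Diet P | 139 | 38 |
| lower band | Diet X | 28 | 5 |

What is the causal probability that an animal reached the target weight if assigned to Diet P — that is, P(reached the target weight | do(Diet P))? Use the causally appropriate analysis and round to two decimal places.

0.49

The week-4 weight band-specific comparison favours Diet P throughout, but the pooled figures favour Diet X. The question is whether to condition on week-4 weight band.
Week-4 weight band is downstream of the diet. One should not condition on a consequence of treatment, so the overall rates are the right comparison.
So P(outcome | do(Diet P)) is just the pooled rate for Diet P: 117/240 = 0.487.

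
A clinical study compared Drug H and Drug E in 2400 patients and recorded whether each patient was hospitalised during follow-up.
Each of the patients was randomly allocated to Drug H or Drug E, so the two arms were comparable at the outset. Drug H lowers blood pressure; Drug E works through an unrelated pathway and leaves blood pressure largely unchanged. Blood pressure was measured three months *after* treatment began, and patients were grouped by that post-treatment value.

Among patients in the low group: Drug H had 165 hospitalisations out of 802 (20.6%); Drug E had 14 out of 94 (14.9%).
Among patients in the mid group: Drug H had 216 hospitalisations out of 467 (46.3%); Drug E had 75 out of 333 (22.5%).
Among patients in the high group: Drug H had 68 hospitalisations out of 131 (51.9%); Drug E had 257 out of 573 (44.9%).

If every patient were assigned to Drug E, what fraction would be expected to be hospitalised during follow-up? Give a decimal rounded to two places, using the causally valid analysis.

Stratifying would compare drugs among patients the drugs themselves sorted into blood pressure groups — a form of selection on an intermediate. The unconditioned pooled rates give the total causal effect.
So P(outcome | do(Drug E)) is just the pooled rate for Drug E: 346/1000 = 0.346.

0.35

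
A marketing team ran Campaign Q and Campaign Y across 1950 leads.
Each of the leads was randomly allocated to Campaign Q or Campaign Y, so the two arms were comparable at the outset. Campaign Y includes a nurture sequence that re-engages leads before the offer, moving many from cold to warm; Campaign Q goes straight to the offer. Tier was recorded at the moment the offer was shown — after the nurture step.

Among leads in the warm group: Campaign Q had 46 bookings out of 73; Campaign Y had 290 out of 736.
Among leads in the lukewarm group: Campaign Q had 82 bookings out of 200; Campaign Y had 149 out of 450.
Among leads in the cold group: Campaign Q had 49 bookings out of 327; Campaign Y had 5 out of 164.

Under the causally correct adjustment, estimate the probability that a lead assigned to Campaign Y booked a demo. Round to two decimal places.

0.33

Within every engagement tier level Campaign Q has the higher rate, yet pooled Campaign Y does — Simpson's reversal.
Engagement tier here is a post-treatment variable shaped by the campaign; conditioning on it would introduce bias rather than remove it. The overall comparison is the causal one.
So P(outcome | do(Campaign Y)) is just the pooled rate for Campaign Y: 444/1350 = 0.329.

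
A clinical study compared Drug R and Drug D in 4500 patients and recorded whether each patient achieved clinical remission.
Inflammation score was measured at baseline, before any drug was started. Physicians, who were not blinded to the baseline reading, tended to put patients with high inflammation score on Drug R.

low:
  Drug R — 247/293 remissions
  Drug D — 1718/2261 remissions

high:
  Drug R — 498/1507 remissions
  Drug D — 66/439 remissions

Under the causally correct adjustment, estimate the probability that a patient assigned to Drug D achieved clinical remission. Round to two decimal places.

The inflammation score-specific comparison favours Drug R throughout, but the pooled figures favour Drug D. The question is whether to condition on inflammation score.
Here inflammation score is a common cause — it drives both which drug a case falls under and the outcome. The crude comparison mixes populations; the stratum-specific rates are the causally relevant ones.
Standardising Drug D to the population inflammation score mix: 0.568·1718/2261 + 0.432·66/439 = 0.496.

0.50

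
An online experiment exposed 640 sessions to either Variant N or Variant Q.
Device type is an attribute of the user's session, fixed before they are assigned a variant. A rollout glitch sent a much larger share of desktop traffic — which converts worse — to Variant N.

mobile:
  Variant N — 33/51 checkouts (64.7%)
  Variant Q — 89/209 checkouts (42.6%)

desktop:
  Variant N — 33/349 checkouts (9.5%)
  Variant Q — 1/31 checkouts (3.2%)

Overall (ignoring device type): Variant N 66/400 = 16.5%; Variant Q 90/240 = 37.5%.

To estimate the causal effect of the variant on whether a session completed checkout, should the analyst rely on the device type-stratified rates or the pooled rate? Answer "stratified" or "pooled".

stratified

Device type satisfies the back-door criterion: it is not a descendant of the variant, and it blocks the spurious path from variant to outcome. Adjusting for it (i.e., using the within-device type rates) gives the causal effect.
Within each level — mobile: 64.7% vs 42.6%; desktop: 9.5% vs 3.2% — Variant N is higher every time.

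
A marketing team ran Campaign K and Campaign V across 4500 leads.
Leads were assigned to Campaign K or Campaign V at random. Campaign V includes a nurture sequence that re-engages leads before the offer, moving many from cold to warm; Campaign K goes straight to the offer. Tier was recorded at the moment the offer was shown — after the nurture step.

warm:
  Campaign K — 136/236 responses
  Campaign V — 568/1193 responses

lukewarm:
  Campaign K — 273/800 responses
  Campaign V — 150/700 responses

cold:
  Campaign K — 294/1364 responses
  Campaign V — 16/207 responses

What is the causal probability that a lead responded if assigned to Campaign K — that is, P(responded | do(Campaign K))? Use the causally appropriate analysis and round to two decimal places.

0.29

Within every engagement tier level Campaign K has the higher rate, yet pooled Campaign V does — Simpson's reversal.
Stratifying would compare campaigns among leads the campaigns themselves sorted into engagement tier groups — a form of selection on an intermediate. The unconditioned pooled rates give the total causal effect.
So P(outcome | do(Campaign K)) is just the pooled rate for Campaign K: 703/2400 = 0.293.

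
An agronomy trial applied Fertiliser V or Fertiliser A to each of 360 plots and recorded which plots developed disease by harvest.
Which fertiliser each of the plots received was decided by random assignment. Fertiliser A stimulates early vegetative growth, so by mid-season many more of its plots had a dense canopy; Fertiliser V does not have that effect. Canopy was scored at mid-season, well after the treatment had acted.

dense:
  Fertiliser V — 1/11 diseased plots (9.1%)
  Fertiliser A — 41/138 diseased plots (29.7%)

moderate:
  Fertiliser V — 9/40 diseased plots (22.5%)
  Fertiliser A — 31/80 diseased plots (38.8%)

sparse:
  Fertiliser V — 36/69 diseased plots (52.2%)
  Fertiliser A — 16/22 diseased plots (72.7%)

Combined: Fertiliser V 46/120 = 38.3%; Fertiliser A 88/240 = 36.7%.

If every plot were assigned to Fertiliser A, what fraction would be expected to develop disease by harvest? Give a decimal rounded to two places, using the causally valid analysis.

Fertiliser V is lower inside every mid-season canopy stratum but Fertiliser A is lower in aggregate. Whether to stratify depends on how mid-season canopy relates to the fertiliser.
Stratifying would compare fertilisers among plots the fertilisers themselves sorted into mid-season canopy groups — a form of selection on an intermediate. The unconditioned pooled rates give the total causal effect.
So P(outcome | do(Fertiliser A)) is just the pooled rate for Fertiliser A: 88/240 = 0.367.

0.37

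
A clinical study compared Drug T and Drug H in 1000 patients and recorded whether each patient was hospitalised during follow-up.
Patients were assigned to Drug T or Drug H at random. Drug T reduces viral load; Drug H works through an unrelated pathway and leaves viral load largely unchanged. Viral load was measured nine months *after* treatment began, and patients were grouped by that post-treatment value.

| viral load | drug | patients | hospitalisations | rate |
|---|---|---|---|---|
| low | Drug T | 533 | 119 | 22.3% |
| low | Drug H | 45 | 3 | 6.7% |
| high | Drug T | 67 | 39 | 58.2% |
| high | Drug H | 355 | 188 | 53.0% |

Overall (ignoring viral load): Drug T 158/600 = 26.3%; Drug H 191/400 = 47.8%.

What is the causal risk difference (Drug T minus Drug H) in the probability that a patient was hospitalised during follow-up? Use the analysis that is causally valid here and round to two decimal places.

Within every viral load level Drug H has the lower rate, yet pooled Drug T does — Simpson's reversal.
Viral load is recorded after the drug and is itself shifted by it — it sits on the causal path from drug to outcome. Conditioning on a mediator would strip out part of the effect we want; the pooled comparison gives the total causal effect.
The causal difference is the pooled difference: 0.263 − 0.477 = -0.214.

-0.21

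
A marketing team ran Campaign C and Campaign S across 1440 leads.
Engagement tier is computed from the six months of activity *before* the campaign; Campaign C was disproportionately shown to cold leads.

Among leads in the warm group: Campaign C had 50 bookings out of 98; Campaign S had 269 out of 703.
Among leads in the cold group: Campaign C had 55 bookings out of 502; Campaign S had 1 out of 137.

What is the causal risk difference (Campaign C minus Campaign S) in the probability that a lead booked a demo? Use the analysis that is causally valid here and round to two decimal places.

Nothing the campaign does changes engagement tier; the imbalance is an allocation artefact. With engagement tier also predicting the outcome, the pooled figure is confounded, and the within-stratum comparison is the causal one.
Adjusting over the population distribution of engagement tier: 0.556·(0.510−0.383) + 0.444·(0.110−0.007) = +0.116.

+0.12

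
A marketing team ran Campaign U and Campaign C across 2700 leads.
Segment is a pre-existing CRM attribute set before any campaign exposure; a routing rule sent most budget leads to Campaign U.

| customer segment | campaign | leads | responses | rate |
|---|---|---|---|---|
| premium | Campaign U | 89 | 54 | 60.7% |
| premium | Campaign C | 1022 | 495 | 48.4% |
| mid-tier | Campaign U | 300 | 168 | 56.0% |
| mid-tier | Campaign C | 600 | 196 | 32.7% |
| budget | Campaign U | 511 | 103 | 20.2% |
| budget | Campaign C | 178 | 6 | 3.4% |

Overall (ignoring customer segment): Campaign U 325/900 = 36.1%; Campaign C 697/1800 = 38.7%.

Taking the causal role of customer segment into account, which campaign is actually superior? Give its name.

Campaign U

Since customer segment is a pre-existing factor (not a product of the campaign) and it affects the outcome on its own, it is a confounder. The stratified rates, not the pooled rate, identify the causal effect.
Within each level — premium: 60.7% vs 48.4%; mid-tier: 56.0% vs 32.7%; budget: 20.2% vs 3.4% — Campaign U is higher every time.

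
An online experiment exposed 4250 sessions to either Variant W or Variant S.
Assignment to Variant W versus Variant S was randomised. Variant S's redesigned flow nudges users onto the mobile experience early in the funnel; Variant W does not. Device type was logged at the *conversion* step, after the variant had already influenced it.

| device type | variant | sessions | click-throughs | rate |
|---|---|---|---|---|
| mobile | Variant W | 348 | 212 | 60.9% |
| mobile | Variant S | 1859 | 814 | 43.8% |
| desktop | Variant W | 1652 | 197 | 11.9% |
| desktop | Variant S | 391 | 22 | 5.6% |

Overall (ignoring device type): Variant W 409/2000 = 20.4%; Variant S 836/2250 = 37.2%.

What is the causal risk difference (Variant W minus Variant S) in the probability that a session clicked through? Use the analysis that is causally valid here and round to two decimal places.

Device type lies on the pathway variant → device type → outcome, so adjusting for it blocks the indirect effect. For the total causal effect of variant, use the unadjusted pooled rates.
The causal difference is the pooled difference: 0.204 − 0.372 = -0.167.

-0.17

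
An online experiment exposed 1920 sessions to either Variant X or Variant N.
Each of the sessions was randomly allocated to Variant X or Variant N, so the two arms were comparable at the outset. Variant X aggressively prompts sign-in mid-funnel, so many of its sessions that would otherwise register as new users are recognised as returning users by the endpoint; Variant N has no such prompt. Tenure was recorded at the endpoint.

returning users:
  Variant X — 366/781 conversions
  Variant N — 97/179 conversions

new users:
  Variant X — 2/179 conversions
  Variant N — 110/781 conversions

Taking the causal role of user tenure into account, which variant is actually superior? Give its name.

Variant X

The user tenure-specific comparison favours Variant N throughout, but the pooled figures favour Variant X. The question is whether to condition on user tenure.
User tenure is downstream of the variant. One should not condition on a consequence of treatment, so the overall rates are the right comparison.
Pooled: Variant X 38.3% vs Variant N 21.6%; Variant X is higher overall.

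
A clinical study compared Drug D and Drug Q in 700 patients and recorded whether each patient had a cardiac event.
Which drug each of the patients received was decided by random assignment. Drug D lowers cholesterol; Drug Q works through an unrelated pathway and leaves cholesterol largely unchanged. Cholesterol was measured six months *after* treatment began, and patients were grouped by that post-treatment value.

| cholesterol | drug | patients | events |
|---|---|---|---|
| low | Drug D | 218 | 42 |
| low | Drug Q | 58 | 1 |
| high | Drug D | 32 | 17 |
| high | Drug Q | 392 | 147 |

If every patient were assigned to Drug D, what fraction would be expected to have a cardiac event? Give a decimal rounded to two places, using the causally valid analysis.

The cholesterol-specific comparison favours Drug Q throughout, but the pooled figures favour Drug D. The question is whether to condition on cholesterol.
Cholesterol here is a post-treatment variable shaped by the drug; conditioning on it would introduce bias rather than remove it. The overall comparison is the causal one.
So P(outcome | do(Drug D)) is just the pooled rate for Drug D: 59/250 = 0.236.

0.24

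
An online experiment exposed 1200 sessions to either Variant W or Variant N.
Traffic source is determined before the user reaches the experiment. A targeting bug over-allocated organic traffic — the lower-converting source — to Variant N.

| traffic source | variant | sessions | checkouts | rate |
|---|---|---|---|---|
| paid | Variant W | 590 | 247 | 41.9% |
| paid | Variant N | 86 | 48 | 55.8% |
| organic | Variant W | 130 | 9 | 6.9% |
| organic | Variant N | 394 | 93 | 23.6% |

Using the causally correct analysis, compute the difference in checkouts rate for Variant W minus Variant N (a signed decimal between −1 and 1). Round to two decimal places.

-0.15

Traffic source satisfies the back-door criterion: it is not a descendant of the variant, and it blocks the spurious path from variant to outcome. Adjusting for it (i.e., using the within-traffic source rates) gives the causal effect.
Adjusting over the population distribution of traffic source: 0.563·(0.419−0.558) + 0.437·(0.069−0.236) = -0.151.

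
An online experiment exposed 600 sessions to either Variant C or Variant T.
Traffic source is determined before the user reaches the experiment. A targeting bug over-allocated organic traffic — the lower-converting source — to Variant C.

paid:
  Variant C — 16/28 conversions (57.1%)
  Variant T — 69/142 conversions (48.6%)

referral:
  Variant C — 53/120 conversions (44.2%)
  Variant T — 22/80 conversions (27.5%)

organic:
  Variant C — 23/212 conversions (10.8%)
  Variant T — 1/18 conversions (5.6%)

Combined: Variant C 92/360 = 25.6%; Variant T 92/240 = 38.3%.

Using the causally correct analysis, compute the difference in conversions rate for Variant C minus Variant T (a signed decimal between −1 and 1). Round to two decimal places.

+0.10

Nothing the variant does changes traffic source; the imbalance is an allocation artefact. With traffic source also predicting the outcome, the pooled figure is confounded, and the within-stratum comparison is the causal one.
Adjusting over the population distribution of traffic source: 0.283·(0.571−0.486) + 0.333·(0.442−0.275) + 0.383·(0.108−0.056) = +0.100.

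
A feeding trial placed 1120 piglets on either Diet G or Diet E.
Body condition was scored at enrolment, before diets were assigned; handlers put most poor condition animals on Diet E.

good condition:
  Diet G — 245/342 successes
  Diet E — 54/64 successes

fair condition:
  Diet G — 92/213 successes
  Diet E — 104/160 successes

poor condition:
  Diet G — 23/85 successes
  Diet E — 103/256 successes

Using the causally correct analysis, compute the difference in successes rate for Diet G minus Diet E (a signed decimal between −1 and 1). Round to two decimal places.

-0.16

The imbalance in starting body condition arose from how piglets were allocated, not from anything the diet did; and starting body condition independently affects the outcome. The pooled gap is confounded — condition on starting body condition.
Adjusting over the population distribution of starting body condition: 0.362·(0.716−0.844) + 0.333·(0.432−0.650) + 0.304·(0.271−0.402) = -0.159.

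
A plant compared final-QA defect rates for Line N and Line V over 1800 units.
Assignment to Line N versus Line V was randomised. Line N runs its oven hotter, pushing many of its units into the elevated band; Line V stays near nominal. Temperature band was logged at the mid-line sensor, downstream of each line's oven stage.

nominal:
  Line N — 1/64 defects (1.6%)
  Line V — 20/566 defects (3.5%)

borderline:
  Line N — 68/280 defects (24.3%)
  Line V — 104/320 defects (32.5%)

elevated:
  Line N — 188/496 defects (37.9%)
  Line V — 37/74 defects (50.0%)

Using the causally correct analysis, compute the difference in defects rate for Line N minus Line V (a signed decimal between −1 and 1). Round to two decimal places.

Within every in-process temperature band level Line N has the lower rate, yet pooled Line V does — Simpson's reversal.
In-process temperature band lies on the pathway line → in-process temperature band → outcome, so adjusting for it blocks the indirect effect. For the total causal effect of line, use the unadjusted pooled rates.
The causal difference is the pooled difference: 0.306 − 0.168 = +0.138.

+0.14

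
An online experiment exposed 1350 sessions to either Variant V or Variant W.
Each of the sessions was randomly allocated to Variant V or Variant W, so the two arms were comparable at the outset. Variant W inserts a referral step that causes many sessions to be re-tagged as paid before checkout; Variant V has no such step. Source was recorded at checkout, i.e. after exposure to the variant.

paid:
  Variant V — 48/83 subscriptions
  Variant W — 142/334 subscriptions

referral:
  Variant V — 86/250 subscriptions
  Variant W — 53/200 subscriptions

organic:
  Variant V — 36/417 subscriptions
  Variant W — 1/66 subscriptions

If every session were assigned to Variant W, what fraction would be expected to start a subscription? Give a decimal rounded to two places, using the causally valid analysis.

Traffic source here is a post-treatment variable shaped by the variant; conditioning on it would introduce bias rather than remove it. The overall comparison is the causal one.
So P(outcome | do(Variant W)) is just the pooled rate for Variant W: 196/600 = 0.327.

0.33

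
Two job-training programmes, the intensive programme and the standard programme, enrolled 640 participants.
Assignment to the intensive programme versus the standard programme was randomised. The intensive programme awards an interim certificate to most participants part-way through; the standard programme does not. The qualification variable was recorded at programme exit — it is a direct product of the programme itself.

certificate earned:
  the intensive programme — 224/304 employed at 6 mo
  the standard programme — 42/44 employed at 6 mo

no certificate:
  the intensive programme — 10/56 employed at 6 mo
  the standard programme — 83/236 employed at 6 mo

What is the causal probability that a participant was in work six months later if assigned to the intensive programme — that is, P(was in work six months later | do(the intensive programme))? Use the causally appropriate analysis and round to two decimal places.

0.65

The stratified and pooled comparisons disagree (the standard programme wins within each qualification attained during the programme; the intensive programme wins overall), so the answer turns on the causal role of qualification attained during the programme.
Qualification attained during the programme here is a post-treatment variable shaped by the programme; conditioning on it would introduce bias rather than remove it. The overall comparison is the causal one.
So P(outcome | do(the intensive programme)) is just the pooled rate for the intensive programme: 234/360 = 0.650.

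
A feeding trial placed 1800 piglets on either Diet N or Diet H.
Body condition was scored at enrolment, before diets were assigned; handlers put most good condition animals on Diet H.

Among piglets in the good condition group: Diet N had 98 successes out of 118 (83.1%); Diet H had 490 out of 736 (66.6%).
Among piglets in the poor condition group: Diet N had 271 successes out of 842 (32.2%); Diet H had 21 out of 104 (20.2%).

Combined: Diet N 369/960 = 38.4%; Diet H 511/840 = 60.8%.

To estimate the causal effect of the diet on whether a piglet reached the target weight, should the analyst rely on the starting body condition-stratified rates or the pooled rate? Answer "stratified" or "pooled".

stratified

The starting body condition-specific comparison favours Diet N throughout, but the pooled figures favour Diet H. The question is whether to condition on starting body condition.
Starting body condition differs across diets for reasons unrelated to any effect of the diet itself, and it separately predicts the outcome — a classic confounder. We must compare within starting body condition levels.
Within each level — good condition: 83.1% vs 66.6%; poor condition: 32.2% vs 20.2% — Diet N is higher every time.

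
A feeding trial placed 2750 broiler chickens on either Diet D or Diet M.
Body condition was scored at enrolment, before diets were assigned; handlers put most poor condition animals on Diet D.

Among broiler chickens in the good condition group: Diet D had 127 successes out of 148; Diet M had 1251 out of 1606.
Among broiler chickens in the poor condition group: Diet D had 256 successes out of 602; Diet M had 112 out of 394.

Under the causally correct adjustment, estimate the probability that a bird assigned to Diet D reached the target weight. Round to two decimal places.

0.70

Since starting body condition is a pre-existing factor (not a product of the diet) and it affects the outcome on its own, it is a confounder. The stratified rates, not the pooled rate, identify the causal effect.
Standardising Diet D to the population starting body condition mix: 0.638·127/148 + 0.362·256/602 = 0.701.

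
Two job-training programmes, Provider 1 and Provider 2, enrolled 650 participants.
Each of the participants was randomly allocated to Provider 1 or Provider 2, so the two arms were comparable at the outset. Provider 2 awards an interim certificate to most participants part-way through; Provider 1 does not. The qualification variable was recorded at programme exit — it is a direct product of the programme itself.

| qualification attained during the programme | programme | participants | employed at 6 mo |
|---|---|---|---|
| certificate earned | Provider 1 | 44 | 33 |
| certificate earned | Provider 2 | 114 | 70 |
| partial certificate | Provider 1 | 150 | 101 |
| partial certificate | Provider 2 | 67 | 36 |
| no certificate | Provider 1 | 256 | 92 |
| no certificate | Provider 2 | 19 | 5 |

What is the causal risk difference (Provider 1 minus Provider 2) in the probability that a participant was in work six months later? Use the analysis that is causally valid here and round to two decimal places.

-0.05

Qualification attained during the programme here is a post-treatment variable shaped by the programme; conditioning on it would introduce bias rather than remove it. The overall comparison is the causal one.
The causal difference is the pooled difference: 0.502 − 0.555 = -0.053.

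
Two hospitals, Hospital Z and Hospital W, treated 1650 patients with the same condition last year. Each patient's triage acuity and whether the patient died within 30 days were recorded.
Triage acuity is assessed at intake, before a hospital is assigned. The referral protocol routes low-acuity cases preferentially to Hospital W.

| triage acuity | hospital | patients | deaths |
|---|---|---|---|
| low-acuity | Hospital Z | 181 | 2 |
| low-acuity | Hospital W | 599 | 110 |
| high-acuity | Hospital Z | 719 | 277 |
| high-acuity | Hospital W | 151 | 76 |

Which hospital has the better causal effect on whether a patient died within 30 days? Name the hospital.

Hospital Z

Within every triage acuity level Hospital Z has the lower rate, yet pooled Hospital W does — Simpson's reversal.
Triage acuity is set before the hospital has any effect — it is not caused by the hospital — and it independently drives the outcome. That makes it a confounder, so the causal comparison is within triage acuity levels.
Within each level — low-acuity: 1.1% vs 18.4%; high-acuity: 38.5% vs 50.3% — Hospital Z is lower every time.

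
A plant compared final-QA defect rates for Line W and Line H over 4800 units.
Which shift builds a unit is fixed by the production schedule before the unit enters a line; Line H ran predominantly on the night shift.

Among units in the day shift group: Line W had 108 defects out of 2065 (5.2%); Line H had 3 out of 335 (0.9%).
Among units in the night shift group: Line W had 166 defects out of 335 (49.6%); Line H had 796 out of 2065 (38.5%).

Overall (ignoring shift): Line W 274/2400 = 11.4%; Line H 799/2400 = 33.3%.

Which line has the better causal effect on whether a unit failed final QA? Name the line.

Shift differs across lines for reasons unrelated to any effect of the line itself, and it separately predicts the outcome — a classic confounder. We must compare within shift levels.
Within each level — day shift: 5.2% vs 0.9%; night shift: 49.6% vs 38.5% — Line H is lower every time.

Line H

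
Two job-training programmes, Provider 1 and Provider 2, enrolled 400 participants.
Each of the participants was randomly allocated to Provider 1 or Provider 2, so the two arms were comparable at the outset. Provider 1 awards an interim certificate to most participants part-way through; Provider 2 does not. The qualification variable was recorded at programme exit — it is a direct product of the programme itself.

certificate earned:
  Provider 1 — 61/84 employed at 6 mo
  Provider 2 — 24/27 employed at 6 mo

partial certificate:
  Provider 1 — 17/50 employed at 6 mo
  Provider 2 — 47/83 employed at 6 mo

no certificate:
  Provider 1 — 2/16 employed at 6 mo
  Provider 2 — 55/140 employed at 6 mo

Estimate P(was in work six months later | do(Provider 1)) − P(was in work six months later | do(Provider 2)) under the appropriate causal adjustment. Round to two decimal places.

+0.03

Because the programme influences qualification attained during the programme, qualification attained during the programme is a post-treatment mediator, not a confounder. Stratifying on it would bias the estimate; the causal effect is the crude pooled difference.
The causal difference is the pooled difference: 0.533 − 0.504 = +0.029.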